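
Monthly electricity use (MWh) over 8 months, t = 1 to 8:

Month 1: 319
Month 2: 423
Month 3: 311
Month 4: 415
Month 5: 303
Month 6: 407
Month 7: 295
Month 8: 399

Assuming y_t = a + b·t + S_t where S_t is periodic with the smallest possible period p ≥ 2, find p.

First differences y_{t+1} − y_t: 104, -112, 104, -112, 104, -112, …
The difference pattern repeats every 2 terms and not for any smaller step, so p = 2.

2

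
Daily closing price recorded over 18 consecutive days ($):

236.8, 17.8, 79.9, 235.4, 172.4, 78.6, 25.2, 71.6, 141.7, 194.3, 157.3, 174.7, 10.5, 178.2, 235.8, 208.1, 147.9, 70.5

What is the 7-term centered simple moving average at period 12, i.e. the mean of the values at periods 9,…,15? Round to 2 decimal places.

Sum of periods 9–15: 141.7 + 194.3 + 157.3 + 174.7 + 10.5 + 178.2 + 235.8 = 1092.5
Divide by 7: 1092.5 / 7 = 156.07

156.07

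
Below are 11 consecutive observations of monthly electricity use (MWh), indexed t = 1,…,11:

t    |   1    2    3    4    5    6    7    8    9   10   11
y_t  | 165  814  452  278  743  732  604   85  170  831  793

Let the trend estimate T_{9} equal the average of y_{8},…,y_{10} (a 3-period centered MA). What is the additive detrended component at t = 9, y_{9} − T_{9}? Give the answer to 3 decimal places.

Trend T_9 = (85 + 170 + 831) / 3 = 1086/3 = 362.00000
Detrended value: 170 − 362.00000 = -192.000

-192.000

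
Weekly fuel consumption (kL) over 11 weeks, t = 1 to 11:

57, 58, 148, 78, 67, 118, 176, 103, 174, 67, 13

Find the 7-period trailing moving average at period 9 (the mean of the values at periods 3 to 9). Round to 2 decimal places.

Sum of periods 3–9: 148 + 78 + 67 + 118 + 176 + 103 + 174 = 864
Divide by 7: 864 / 7 = 123.43

123.43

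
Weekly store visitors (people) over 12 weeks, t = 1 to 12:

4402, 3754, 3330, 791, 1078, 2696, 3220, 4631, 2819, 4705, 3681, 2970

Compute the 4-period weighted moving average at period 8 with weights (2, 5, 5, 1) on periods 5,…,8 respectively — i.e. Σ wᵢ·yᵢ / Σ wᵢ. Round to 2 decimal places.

2797.46

Weighted sum: 2·1078 + 5·2696 + 5·3220 + 1·4631 = 2156 + 13480 + 16100 + 4631 = 36367
Weight total: 2 + 5 + 5 + 1 = 13
WMA = 36367 / 13 = 2797.46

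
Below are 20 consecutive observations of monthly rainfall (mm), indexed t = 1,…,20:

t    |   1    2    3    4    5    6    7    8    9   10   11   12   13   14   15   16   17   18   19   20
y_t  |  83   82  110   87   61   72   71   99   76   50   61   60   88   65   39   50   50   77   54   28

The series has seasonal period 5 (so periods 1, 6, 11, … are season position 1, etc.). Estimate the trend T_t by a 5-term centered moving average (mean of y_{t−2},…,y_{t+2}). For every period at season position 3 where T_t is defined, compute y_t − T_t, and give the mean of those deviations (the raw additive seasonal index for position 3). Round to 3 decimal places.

Season position 3 occurs at t = 3, 8, 13, 18 (where T_t is defined).
t=3: T_3 = 84.60000; y_3 − T_3 = 110 − 84.60000 = 25.40000
t=8: T_8 = 73.60000; y_8 − T_8 = 99 − 73.60000 = 25.40000
t=13: T_13 = 62.60000; y_13 − T_13 = 88 − 62.60000 = 25.40000
t=18: T_18 = 51.80000; y_18 − T_18 = 77 − 51.80000 = 25.20000
Mean deviation: (25.40000 + 25.40000 + 25.40000 + 25.20000) / 4 = 25.350

25.350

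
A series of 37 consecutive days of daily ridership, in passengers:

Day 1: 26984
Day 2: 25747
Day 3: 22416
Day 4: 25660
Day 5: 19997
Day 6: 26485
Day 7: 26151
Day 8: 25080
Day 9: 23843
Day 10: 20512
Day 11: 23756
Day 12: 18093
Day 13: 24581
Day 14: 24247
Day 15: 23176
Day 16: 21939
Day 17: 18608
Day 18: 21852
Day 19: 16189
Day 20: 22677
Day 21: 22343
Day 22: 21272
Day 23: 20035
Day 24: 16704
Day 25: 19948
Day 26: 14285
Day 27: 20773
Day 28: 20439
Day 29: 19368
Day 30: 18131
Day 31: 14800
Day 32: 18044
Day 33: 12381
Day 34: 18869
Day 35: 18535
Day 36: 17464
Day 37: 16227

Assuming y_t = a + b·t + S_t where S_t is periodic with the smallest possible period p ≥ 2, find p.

First differences y_{t+1} − y_t: -1237, -3331, 3244, -5663, 6488, -334, -1071, -1237, -3331, 3244, -5663, 6488, -334, -1071, -1237, -3331, …
The difference pattern repeats every 7 terms and not for any smaller step, so p = 7.

7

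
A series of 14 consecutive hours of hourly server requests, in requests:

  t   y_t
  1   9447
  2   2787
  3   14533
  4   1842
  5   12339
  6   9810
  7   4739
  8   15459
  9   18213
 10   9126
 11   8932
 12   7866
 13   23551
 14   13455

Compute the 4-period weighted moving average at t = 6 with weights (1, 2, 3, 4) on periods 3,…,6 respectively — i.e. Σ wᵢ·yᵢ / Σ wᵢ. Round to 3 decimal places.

9447.400

Weighted sum: 1·14533 + 2·1842 + 3·12339 + 4·9810 = 14533 + 3684 + 37017 + 39240 = 94474
Weight total: 1 + 2 + 3 + 4 = 10
WMA = 94474 / 10 = 9447.400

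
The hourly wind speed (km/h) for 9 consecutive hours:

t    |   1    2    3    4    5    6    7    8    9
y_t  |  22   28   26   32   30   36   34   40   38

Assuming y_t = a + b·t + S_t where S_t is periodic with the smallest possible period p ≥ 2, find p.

2

First differences y_{t+1} − y_t: 6, -2, 6, -2, 6, -2, …
The difference pattern repeats every 2 terms and not for any smaller step, so p = 2.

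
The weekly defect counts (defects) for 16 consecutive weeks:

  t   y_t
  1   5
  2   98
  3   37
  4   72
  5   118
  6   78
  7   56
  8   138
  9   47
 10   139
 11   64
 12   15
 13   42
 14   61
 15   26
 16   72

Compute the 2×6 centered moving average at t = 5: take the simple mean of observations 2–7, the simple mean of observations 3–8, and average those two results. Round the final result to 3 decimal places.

79.833

Sum over 2–7: 98 + 37 + 72 + 118 + 78 + 56 = 459
Sum over 3–8: 37 + 72 + 118 + 78 + 56 + 138 = 499
CMA at t=5 = (459 + 499) / (2·6) = 958 / 12 = 79.833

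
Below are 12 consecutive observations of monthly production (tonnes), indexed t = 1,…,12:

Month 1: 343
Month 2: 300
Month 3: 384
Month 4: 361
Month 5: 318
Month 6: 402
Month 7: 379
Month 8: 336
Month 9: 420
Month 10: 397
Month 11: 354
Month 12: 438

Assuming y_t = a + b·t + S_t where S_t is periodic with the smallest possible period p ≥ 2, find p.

3

First differences y_{t+1} − y_t: -43, 84, -23, -43, 84, -23, -43, 84, …
The difference pattern repeats every 3 terms and not for any smaller step, so p = 3.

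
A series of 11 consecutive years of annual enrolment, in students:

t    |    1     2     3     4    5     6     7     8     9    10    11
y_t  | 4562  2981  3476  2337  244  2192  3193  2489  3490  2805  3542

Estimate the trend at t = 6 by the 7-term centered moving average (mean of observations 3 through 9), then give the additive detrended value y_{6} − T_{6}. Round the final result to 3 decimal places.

Trend T_6 = (3476 + 2337 + 244 + 2192 + 3193 + 2489 + 3490) / 7 = 17421/7 = 2488.71429
Detrended value: 2192 − 2488.71429 = -296.714

-296.714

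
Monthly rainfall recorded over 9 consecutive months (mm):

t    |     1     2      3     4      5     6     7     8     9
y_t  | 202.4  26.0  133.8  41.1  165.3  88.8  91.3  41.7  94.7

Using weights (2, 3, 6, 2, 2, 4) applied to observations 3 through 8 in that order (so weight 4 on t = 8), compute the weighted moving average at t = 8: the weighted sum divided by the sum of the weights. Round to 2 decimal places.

100.51

Weighted sum: 2·133.8 + 3·41.1 + 6·165.3 + 2·88.8 + 2·91.3 + 4·41.7 = 267.6 + 123.3 + 991.8 + 177.6 + 182.6 + 166.8 = 1909.7
Weight total: 2 + 3 + 6 + 2 + 2 + 4 = 19
WMA = 1909.7 / 19 = 100.51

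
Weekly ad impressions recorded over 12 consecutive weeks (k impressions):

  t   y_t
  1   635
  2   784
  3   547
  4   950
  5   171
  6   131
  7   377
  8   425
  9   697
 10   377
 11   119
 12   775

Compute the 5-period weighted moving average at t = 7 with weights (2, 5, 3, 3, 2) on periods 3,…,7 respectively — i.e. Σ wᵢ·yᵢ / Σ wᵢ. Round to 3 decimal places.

Weighted sum: 2·547 + 5·950 + 3·171 + 3·131 + 2·377 = 1094 + 4750 + 513 + 393 + 754 = 7504
Weight total: 2 + 5 + 3 + 3 + 2 = 15
WMA = 7504 / 15 = 500.267

500.267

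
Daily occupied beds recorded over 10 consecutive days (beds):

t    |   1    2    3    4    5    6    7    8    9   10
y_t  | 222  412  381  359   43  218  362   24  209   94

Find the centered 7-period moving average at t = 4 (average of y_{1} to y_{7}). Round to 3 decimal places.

Sum of periods 1–7: 222 + 412 + 381 + 359 + 43 + 218 + 362 = 1997
Divide by 7: 1997 / 7 = 285.286

285.286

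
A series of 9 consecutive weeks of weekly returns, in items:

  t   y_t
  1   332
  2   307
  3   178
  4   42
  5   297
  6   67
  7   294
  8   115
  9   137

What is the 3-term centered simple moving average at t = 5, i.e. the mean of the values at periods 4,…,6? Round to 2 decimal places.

Sum of periods 4–6: 42 + 297 + 67 = 406
Divide by 3: 406 / 3 = 135.33

135.33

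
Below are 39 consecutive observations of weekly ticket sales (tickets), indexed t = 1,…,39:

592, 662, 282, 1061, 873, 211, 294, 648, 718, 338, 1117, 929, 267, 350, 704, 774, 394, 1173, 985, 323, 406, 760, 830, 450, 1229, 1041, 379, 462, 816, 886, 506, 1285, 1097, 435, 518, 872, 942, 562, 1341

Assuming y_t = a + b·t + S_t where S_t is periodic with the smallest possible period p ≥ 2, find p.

7

First differences y_{t+1} − y_t: 70, -380, 779, -188, -662, 83, 354, 70, -380, 779, -188, -662, 83, 354, 70, -380, …
The difference pattern repeats every 7 terms and not for any smaller step, so p = 7.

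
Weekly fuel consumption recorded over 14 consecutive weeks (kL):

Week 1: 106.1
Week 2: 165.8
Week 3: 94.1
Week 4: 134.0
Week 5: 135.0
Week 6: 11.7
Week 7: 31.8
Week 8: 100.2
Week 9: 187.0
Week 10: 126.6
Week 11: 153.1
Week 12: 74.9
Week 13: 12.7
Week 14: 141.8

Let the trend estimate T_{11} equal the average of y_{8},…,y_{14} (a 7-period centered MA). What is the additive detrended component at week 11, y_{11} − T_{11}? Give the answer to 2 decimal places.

Trend T_11 = (100.2 + 187.0 + 126.6 + 153.1 + 74.9 + 12.7 + 141.8) / 7 = 796.3/7 = 113.7571
Detrended value: 153.1 − 113.7571 = 39.34

39.34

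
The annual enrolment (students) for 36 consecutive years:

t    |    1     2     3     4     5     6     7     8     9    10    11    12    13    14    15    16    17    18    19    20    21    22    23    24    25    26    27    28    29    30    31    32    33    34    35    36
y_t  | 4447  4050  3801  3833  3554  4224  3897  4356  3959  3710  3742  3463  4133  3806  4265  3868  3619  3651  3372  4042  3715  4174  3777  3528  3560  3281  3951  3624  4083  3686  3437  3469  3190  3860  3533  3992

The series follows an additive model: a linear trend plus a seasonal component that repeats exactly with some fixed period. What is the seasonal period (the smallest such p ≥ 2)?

First differences y_{t+1} − y_t: -397, -249, 32, -279, 670, -327, 459, -397, -249, 32, -279, 670, -327, 459, -397, -249, …
The difference pattern repeats every 7 terms and not for any smaller step, so p = 7.

7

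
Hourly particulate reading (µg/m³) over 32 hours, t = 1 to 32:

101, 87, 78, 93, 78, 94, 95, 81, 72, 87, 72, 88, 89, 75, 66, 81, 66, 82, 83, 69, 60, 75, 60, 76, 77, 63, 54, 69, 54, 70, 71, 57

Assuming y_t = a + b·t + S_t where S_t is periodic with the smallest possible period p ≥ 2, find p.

6

First differences y_{t+1} − y_t: -14, -9, 15, -15, 16, 1, -14, -9, 15, -15, 16, 1, -14, -9, …
The difference pattern repeats every 6 terms and not for any smaller step, so p = 6.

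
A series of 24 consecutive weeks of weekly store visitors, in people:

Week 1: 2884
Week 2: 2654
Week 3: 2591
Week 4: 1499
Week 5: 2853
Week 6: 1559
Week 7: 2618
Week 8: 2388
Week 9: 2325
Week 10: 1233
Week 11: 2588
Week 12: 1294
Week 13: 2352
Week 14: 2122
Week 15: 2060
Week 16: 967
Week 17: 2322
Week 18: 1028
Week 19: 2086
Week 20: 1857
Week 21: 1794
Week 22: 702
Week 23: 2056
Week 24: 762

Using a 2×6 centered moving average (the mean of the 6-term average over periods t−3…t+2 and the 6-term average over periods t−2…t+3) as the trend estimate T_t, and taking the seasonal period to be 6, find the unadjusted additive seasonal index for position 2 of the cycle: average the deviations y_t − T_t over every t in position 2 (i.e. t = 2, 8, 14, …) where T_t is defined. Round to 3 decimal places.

Season position 2 occurs at t = 8, 14, 20 (where T_t is defined).
t=8: T_8 = 2140.58333; y_8 − T_8 = 2388 − 2140.58333 = 247.41667
t=14: T_14 = 1875.00000; y_14 − T_14 = 2122 − 1875.00000 = 247.00000
t=20: T_20 = 1609.33333; y_20 − T_20 = 1857 − 1609.33333 = 247.66667
Mean deviation: (247.41667 + 247.00000 + 247.66667) / 3 = 247.361

247.361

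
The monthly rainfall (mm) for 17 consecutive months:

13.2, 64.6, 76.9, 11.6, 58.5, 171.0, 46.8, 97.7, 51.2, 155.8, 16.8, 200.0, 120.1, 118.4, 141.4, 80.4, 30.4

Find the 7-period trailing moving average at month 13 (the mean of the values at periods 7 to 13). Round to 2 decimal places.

Sum of periods 7–13: 46.8 + 97.7 + 51.2 + 155.8 + 16.8 + 200.0 + 120.1 = 688.4
Divide by 7: 688.4 / 7 = 98.34

98.34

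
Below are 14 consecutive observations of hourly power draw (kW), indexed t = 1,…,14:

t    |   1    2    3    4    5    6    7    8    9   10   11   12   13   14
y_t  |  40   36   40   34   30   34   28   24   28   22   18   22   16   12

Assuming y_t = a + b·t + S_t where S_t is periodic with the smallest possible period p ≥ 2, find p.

3

First differences y_{t+1} − y_t: -4, 4, -6, -4, 4, -6, -4, 4, …
The difference pattern repeats every 3 terms and not for any smaller step, so p = 3.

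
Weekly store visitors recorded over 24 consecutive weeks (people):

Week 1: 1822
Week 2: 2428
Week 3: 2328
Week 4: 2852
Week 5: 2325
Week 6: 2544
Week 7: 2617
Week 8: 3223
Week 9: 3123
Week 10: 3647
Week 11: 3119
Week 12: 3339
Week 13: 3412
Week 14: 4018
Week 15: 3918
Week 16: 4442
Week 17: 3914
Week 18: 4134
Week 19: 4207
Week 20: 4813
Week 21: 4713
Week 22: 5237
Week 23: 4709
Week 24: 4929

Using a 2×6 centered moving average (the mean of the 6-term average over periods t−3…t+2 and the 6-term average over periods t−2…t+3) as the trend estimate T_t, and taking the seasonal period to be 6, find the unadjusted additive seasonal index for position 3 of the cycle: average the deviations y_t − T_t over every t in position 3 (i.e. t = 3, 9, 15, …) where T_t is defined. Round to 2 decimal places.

11.25

Season position 3 occurs at t = 9, 15, 21 (where T_t is defined).
t=9: T_9 = 3111.7500; y_9 − T_9 = 3123 − 3111.7500 = 11.2500
t=15: T_15 = 3906.7500; y_15 − T_15 = 3918 − 3906.7500 = 11.2500
t=21: T_21 = 4701.7500; y_21 − T_21 = 4713 − 4701.7500 = 11.2500
Mean deviation: (11.2500 + 11.2500 + 11.2500) / 3 = 11.25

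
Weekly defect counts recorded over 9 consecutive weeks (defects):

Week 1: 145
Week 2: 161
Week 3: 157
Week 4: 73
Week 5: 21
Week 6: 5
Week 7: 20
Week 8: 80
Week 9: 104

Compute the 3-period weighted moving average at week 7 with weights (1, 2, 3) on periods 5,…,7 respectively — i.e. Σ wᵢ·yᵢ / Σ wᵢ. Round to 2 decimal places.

15.17

Weighted sum: 1·21 + 2·5 + 3·20 = 21 + 10 + 60 = 91
Weight total: 1 + 2 + 3 = 6
WMA = 91 / 6 = 15.17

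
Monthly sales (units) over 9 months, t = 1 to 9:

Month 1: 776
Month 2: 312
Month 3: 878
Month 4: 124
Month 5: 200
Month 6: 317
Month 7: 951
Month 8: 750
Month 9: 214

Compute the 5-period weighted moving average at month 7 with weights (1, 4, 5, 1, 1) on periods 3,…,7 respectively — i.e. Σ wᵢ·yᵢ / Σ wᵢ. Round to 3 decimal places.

303.500

Weighted sum: 1·878 + 4·124 + 5·200 + 1·317 + 1·951 = 878 + 496 + 1000 + 317 + 951 = 3642
Weight total: 1 + 4 + 5 + 1 + 1 = 12
WMA = 3642 / 12 = 303.500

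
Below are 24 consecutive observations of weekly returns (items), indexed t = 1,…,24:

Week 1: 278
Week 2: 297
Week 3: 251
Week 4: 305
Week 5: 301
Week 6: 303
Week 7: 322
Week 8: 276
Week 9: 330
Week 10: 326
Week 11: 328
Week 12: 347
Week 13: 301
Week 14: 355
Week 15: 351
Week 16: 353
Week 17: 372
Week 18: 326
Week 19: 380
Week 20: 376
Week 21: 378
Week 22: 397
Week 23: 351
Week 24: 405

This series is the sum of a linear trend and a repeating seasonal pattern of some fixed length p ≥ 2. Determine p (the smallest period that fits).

5

First differences y_{t+1} − y_t: 19, -46, 54, -4, 2, 19, -46, 54, -4, 2, 19, -46, …
The difference pattern repeats every 5 terms and not for any smaller step, so p = 5.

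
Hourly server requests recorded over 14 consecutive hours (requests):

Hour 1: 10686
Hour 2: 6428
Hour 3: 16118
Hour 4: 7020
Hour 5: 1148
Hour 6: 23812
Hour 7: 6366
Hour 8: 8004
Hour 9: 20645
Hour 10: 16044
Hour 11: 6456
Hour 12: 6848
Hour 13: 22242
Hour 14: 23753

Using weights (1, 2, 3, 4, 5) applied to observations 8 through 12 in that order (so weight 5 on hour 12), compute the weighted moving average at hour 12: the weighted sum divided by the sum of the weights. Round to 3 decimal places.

10499.333

Weighted sum: 1·8004 + 2·20645 + 3·16044 + 4·6456 + 5·6848 = 8004 + 41290 + 48132 + 25824 + 34240 = 157490
Weight total: 1 + 2 + 3 + 4 + 5 = 15
WMA = 157490 / 15 = 10499.333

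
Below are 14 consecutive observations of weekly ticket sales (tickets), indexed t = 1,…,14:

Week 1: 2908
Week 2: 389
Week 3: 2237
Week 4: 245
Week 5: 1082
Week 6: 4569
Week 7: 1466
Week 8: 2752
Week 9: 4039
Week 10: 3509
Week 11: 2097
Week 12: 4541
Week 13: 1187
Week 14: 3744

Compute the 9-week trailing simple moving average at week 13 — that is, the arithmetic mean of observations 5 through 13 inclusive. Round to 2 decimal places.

Sum of periods 5–13: 1082 + 4569 + 1466 + 2752 + 4039 + 3509 + 2097 + 4541 + 1187 = 25242
Divide by 9: 25242 / 9 = 2804.67

2804.67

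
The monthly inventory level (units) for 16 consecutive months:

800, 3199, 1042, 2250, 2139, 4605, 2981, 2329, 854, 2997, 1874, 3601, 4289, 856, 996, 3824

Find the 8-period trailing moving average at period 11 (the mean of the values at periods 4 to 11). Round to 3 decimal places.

2503.625

Sum of periods 4–11: 2250 + 2139 + 4605 + 2981 + 2329 + 854 + 2997 + 1874 = 20029
Divide by 8: 20029 / 8 = 2503.625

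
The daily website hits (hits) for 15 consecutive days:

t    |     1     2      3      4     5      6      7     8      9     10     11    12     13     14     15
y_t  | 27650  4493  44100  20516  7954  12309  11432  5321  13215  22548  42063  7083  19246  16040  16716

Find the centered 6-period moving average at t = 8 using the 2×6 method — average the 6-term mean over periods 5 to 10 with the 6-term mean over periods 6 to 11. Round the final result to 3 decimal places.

Sum over 5–10: 7954 + 12309 + 11432 + 5321 + 13215 + 22548 = 72779
Sum over 6–11: 12309 + 11432 + 5321 + 13215 + 22548 + 42063 = 106888
CMA at t=8 = (72779 + 106888) / (2·6) = 179667 / 12 = 14972.250

14972.250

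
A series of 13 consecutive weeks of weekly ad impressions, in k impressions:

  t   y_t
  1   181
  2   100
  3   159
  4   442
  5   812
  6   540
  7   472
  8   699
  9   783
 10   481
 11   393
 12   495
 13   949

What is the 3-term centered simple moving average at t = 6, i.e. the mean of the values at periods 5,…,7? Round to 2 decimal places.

608.00

Sum of periods 5–7: 812 + 540 + 472 = 1824
Divide by 3: 1824 / 3 = 608.00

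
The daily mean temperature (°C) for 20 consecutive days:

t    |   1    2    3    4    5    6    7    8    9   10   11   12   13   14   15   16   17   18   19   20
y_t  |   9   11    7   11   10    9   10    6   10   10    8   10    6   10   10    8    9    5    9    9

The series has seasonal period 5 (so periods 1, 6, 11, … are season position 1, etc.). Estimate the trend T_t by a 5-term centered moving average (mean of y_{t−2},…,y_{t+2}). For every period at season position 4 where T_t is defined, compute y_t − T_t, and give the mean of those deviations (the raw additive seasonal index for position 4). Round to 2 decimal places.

Season position 4 occurs at t = 4, 9, 14 (where T_t is defined).
t=4: T_4 = 9.6000; y_4 − T_4 = 11 − 9.6000 = 1.4000
t=9: T_9 = 8.8000; y_9 − T_9 = 10 − 8.8000 = 1.2000
t=14: T_14 = 8.8000; y_14 − T_14 = 10 − 8.8000 = 1.2000
Mean deviation: (1.4000 + 1.2000 + 1.2000) / 3 = 1.27

1.27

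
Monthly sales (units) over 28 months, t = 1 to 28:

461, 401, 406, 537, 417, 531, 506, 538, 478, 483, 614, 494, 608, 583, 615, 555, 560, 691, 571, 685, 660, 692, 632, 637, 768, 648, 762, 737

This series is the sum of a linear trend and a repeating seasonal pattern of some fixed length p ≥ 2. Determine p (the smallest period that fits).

7

First differences y_{t+1} − y_t: -60, 5, 131, -120, 114, -25, 32, -60, 5, 131, -120, 114, -25, 32, -60, 5, …
The difference pattern repeats every 7 terms and not for any smaller step, so p = 7.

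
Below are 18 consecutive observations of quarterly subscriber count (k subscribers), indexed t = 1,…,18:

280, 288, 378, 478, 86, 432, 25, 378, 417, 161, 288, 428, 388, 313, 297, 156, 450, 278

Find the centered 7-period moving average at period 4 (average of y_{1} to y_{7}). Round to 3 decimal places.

281.000

Sum of periods 1–7: 280 + 288 + 378 + 478 + 86 + 432 + 25 = 1967
Divide by 7: 1967 / 7 = 281.000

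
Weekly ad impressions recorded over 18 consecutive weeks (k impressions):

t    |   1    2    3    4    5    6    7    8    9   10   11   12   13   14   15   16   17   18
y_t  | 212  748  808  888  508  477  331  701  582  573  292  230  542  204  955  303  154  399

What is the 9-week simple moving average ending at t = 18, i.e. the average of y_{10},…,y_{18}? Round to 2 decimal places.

405.78

Sum of periods 10–18: 573 + 292 + 230 + 542 + 204 + 955 + 303 + 154 + 399 = 3652
Divide by 9: 3652 / 9 = 405.78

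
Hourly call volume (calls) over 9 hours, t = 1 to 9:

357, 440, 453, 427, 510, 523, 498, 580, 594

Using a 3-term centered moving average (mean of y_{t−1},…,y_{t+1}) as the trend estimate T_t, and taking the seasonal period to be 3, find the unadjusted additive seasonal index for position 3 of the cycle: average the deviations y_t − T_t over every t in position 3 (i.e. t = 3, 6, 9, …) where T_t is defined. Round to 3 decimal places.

Season position 3 occurs at t = 3, 6 (where T_t is defined).
t=3: T_3 = 440.00000; y_3 − T_3 = 453 − 440.00000 = 13.00000
t=6: T_6 = 510.33333; y_6 − T_6 = 523 − 510.33333 = 12.66667
Mean deviation: (13.00000 + 12.66667) / 2 = 12.833

12.833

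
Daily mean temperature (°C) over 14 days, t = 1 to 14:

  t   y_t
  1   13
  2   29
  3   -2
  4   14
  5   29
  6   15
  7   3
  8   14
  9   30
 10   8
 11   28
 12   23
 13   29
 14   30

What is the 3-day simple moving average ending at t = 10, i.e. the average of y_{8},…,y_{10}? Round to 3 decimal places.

Sum of periods 8–10: 14 + 30 + 8 = 52
Divide by 3: 52 / 3 = 17.333

17.333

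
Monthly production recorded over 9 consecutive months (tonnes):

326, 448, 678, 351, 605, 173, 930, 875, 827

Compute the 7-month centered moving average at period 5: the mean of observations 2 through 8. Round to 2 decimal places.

580.00

Sum of periods 2–8: 448 + 678 + 351 + 605 + 173 + 930 + 875 = 4060
Divide by 7: 4060 / 7 = 580.00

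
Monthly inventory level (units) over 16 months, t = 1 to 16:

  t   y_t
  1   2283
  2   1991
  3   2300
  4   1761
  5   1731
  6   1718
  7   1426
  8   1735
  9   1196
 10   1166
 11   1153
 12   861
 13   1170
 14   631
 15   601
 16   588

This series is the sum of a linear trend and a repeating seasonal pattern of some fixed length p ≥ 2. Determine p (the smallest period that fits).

First differences y_{t+1} − y_t: -292, 309, -539, -30, -13, -292, 309, -539, -30, -13, -292, 309, …
The difference pattern repeats every 5 terms and not for any smaller step, so p = 5.

5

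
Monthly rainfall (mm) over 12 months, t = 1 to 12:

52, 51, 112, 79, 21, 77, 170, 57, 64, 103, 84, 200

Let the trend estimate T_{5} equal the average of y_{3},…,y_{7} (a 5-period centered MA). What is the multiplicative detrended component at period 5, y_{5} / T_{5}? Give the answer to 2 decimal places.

0.23

Trend T_5 = (112 + 79 + 21 + 77 + 170) / 5 = 459/5 = 91.8000
Ratio to trend: 21 / 91.8000 = 0.23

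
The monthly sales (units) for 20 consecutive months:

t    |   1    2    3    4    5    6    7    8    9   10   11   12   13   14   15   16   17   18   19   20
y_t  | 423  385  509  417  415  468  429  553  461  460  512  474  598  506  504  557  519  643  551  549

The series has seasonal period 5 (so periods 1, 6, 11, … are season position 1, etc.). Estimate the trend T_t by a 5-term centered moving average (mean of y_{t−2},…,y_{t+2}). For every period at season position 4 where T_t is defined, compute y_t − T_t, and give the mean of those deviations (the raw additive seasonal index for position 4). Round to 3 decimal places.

-21.867

Season position 4 occurs at t = 4, 9, 14 (where T_t is defined).
t=4: T_4 = 438.80000; y_4 − T_4 = 417 − 438.80000 = -21.80000
t=9: T_9 = 483.00000; y_9 − T_9 = 461 − 483.00000 = -22.00000
t=14: T_14 = 527.80000; y_14 − T_14 = 506 − 527.80000 = -21.80000
Mean deviation: (-21.80000 + -22.00000 + -21.80000) / 3 = -21.867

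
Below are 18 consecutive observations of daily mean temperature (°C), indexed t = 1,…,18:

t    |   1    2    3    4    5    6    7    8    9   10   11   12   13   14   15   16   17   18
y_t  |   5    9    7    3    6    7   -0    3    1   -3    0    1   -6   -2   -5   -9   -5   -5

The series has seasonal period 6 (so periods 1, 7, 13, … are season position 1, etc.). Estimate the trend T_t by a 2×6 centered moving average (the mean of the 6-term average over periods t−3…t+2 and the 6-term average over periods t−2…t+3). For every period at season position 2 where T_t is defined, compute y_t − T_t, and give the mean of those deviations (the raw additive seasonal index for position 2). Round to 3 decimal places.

1.542

Season position 2 occurs at t = 8, 14 (where T_t is defined).
t=8: T_8 = 1.83333; y_8 − T_8 = 3 − 1.83333 = 1.16667
t=14: T_14 = -3.91667; y_14 − T_14 = -2 − -3.91667 = 1.91667
Mean deviation: (1.16667 + 1.91667) / 2 = 1.542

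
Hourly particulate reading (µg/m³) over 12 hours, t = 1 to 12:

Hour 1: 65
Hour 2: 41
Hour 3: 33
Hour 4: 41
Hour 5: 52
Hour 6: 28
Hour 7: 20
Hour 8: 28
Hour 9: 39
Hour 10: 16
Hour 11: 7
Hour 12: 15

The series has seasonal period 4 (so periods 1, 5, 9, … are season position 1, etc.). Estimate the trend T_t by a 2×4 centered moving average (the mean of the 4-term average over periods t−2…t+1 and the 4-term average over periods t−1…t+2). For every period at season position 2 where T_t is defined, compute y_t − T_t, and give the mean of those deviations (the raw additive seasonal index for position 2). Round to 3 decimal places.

-5.250

Season position 2 occurs at t = 6, 10 (where T_t is defined).
t=6: T_6 = 33.62500; y_6 − T_6 = 28 − 33.62500 = -5.62500
t=10: T_10 = 20.87500; y_10 − T_10 = 16 − 20.87500 = -4.87500
Mean deviation: (-5.62500 + -4.87500) / 2 = -5.250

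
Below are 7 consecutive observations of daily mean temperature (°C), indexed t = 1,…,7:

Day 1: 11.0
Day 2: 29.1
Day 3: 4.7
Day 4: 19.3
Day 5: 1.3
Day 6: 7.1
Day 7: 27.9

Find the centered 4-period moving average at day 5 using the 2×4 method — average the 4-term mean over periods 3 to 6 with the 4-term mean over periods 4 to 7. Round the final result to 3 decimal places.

Sum over 3–6: 4.7 + 19.3 + 1.3 + 7.1 = 32.4
Sum over 4–7: 19.3 + 1.3 + 7.1 + 27.9 = 55.6
CMA at t=5 = (32.4 + 55.6) / (2·4) = 88.0 / 8 = 11.000

11.000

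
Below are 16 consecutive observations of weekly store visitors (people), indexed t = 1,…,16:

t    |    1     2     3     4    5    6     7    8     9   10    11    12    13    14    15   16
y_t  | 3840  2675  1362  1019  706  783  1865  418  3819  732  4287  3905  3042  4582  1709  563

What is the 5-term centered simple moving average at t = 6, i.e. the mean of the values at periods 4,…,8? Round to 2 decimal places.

958.20

Sum of periods 4–8: 1019 + 706 + 783 + 1865 + 418 = 4791
Divide by 5: 4791 / 5 = 958.20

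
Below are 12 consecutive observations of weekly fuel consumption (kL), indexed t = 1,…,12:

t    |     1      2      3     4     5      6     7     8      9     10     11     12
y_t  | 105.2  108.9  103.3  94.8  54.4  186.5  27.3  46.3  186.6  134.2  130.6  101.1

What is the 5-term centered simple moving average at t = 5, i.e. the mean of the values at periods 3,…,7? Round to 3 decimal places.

Sum of periods 3–7: 103.3 + 94.8 + 54.4 + 186.5 + 27.3 = 466.3
Divide by 5: 466.3 / 5 = 93.260

93.260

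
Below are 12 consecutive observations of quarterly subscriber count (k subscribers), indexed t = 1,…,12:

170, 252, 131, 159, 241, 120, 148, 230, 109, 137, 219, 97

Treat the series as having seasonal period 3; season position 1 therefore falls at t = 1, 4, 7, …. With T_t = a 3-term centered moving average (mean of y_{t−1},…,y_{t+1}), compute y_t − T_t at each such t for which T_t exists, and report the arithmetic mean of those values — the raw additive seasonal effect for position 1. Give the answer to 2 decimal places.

Season position 1 occurs at t = 4, 7, 10 (where T_t is defined).
t=4: T_4 = 177.0000; y_4 − T_4 = 159 − 177.0000 = -18.0000
t=7: T_7 = 166.0000; y_7 − T_7 = 148 − 166.0000 = -18.0000
t=10: T_10 = 155.0000; y_10 − T_10 = 137 − 155.0000 = -18.0000
Mean deviation: (-18.0000 + -18.0000 + -18.0000) / 3 = -18.00

-18.00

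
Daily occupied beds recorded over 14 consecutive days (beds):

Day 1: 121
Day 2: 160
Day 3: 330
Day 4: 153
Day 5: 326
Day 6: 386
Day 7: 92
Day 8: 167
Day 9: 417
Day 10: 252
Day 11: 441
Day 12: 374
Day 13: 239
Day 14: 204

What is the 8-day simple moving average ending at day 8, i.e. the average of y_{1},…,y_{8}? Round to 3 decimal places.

216.875

Sum of periods 1–8: 121 + 160 + 330 + 153 + 326 + 386 + 92 + 167 = 1735
Divide by 8: 1735 / 8 = 216.875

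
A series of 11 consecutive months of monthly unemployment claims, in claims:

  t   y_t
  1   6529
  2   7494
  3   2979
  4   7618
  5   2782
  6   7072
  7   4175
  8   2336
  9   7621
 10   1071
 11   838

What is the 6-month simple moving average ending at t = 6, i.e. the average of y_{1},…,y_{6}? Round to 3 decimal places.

5745.667

Sum of periods 1–6: 6529 + 7494 + 2979 + 7618 + 2782 + 7072 = 34474
Divide by 6: 34474 / 6 = 5745.667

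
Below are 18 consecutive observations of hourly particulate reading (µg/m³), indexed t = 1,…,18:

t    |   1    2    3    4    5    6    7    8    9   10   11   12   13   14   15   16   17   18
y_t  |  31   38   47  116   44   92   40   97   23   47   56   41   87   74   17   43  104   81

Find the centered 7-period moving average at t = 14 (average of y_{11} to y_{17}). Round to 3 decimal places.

Sum of periods 11–17: 56 + 41 + 87 + 74 + 17 + 43 + 104 = 422
Divide by 7: 422 / 7 = 60.286

60.286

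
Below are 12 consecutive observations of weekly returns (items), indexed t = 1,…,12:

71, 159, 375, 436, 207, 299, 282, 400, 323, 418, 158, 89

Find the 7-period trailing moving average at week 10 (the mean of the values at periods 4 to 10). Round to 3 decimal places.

337.857

Sum of periods 4–10: 436 + 207 + 299 + 282 + 400 + 323 + 418 = 2365
Divide by 7: 2365 / 7 = 337.857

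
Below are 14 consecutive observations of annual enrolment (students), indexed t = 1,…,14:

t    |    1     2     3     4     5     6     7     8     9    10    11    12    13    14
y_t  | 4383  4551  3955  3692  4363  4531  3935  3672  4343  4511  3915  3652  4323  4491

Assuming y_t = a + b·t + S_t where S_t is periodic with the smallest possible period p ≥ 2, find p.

4

First differences y_{t+1} − y_t: 168, -596, -263, 671, 168, -596, -263, 671, 168, -596, …
The difference pattern repeats every 4 terms and not for any smaller step, so p = 4.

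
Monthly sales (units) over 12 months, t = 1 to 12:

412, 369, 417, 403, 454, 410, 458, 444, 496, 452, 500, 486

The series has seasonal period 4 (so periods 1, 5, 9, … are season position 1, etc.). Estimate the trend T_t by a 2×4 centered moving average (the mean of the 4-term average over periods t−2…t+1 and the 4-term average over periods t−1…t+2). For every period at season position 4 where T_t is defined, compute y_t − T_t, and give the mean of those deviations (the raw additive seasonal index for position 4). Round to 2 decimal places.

Season position 4 occurs at t = 4, 8 (where T_t is defined).
t=4: T_4 = 415.8750; y_4 − T_4 = 403 − 415.8750 = -12.8750
t=8: T_8 = 457.2500; y_8 − T_8 = 444 − 457.2500 = -13.2500
Mean deviation: (-12.8750 + -13.2500) / 2 = -13.06

-13.06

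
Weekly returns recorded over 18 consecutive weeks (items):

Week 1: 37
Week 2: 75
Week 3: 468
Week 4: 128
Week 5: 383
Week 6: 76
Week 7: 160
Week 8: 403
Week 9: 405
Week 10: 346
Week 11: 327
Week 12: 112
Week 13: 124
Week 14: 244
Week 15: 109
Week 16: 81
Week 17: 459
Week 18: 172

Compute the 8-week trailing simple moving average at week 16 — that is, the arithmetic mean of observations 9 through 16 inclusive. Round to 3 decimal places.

Sum of periods 9–16: 405 + 346 + 327 + 112 + 124 + 244 + 109 + 81 = 1748
Divide by 8: 1748 / 8 = 218.500

218.500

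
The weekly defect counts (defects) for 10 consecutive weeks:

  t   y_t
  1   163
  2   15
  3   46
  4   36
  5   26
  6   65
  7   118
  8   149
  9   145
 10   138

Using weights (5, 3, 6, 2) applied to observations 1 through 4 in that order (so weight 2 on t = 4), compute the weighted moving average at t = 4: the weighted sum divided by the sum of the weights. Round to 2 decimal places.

75.50

Weighted sum: 5·163 + 3·15 + 6·46 + 2·36 = 815 + 45 + 276 + 72 = 1208
Weight total: 5 + 3 + 6 + 2 = 16
WMA = 1208 / 16 = 75.50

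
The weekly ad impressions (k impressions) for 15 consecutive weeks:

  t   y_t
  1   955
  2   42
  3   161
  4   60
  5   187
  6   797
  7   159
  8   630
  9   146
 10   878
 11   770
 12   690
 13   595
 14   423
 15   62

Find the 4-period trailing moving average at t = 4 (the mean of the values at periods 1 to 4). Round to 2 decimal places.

304.50

Sum of periods 1–4: 955 + 42 + 161 + 60 = 1218
Divide by 4: 1218 / 4 = 304.50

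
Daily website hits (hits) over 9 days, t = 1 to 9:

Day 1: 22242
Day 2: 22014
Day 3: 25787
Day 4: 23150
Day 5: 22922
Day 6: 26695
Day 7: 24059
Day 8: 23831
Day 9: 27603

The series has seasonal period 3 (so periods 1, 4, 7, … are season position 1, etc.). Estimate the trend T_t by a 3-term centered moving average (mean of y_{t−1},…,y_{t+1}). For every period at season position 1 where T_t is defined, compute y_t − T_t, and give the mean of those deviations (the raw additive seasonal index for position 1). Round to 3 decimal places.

-802.833

Season position 1 occurs at t = 4, 7 (where T_t is defined).
t=4: T_4 = 23953.00000; y_4 − T_4 = 23150 − 23953.00000 = -803.00000
t=7: T_7 = 24861.66667; y_7 − T_7 = 24059 − 24861.66667 = -802.66667
Mean deviation: (-803.00000 + -802.66667) / 2 = -802.833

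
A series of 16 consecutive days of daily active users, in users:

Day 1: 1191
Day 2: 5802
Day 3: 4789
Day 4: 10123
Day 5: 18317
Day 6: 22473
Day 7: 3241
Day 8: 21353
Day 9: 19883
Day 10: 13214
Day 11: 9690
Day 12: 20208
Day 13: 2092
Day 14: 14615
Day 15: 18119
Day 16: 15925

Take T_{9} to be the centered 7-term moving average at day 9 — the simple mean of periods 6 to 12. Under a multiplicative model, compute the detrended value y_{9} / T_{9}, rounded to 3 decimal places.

1.265

Trend T_9 = (22473 + 3241 + 21353 + 19883 + 13214 + 9690 + 20208) / 7 = 110062/7 = 15723.14286
Ratio to trend: 19883 / 15723.14286 = 1.265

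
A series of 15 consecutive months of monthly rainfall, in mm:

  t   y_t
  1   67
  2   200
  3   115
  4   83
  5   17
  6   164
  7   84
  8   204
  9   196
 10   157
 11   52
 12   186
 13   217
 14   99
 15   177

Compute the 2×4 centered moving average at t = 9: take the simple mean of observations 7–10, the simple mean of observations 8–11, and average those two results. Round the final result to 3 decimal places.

156.250

Sum over 7–10: 84 + 204 + 196 + 157 = 641
Sum over 8–11: 204 + 196 + 157 + 52 = 609
CMA at t=9 = (641 + 609) / (2·4) = 1250 / 8 = 156.250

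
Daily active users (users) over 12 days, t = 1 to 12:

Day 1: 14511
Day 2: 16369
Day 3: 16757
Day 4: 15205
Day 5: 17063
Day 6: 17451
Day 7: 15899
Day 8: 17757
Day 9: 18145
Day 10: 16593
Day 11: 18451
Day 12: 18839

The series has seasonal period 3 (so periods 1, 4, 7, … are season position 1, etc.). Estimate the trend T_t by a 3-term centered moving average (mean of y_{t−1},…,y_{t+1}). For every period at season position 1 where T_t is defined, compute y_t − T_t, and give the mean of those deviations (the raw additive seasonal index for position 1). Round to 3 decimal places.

Season position 1 occurs at t = 4, 7, 10 (where T_t is defined).
t=4: T_4 = 16341.66667; y_4 − T_4 = 15205 − 16341.66667 = -1136.66667
t=7: T_7 = 17035.66667; y_7 − T_7 = 15899 − 17035.66667 = -1136.66667
t=10: T_10 = 17729.66667; y_10 − T_10 = 16593 − 17729.66667 = -1136.66667
Mean deviation: (-1136.66667 + -1136.66667 + -1136.66667) / 3 = -1136.667

-1136.667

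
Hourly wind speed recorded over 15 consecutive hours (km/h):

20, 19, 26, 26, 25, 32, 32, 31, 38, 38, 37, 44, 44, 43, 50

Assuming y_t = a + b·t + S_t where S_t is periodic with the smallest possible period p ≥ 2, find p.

3

First differences y_{t+1} − y_t: -1, 7, 0, -1, 7, 0, -1, 7, …
The difference pattern repeats every 3 terms and not for any smaller step, so p = 3.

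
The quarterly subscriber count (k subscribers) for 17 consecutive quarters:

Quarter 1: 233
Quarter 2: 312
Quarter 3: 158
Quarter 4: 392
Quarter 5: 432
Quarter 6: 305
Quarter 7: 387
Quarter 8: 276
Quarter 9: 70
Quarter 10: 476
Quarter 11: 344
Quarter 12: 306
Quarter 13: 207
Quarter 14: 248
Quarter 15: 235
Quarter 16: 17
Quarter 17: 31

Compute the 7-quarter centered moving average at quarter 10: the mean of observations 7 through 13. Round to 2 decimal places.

Sum of periods 7–13: 387 + 276 + 70 + 476 + 344 + 306 + 207 = 2066
Divide by 7: 2066 / 7 = 295.14

295.14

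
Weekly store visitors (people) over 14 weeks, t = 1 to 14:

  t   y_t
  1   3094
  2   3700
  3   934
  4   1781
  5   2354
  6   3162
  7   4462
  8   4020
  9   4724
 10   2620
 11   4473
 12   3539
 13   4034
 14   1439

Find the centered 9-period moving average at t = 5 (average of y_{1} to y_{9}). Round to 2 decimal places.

3136.78

Sum of periods 1–9: 3094 + 3700 + 934 + 1781 + 2354 + 3162 + 4462 + 4020 + 4724 = 28231
Divide by 9: 28231 / 9 = 3136.78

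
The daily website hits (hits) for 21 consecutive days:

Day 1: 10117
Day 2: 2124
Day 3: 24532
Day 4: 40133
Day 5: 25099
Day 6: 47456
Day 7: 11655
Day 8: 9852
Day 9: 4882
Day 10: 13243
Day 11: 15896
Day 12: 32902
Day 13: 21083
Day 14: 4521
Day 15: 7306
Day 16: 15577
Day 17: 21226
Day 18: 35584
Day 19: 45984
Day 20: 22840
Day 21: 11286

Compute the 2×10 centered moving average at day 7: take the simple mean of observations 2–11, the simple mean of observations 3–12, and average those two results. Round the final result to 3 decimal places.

Sum over 2–11: 2124 + 24532 + 40133 + 25099 + 47456 + 11655 + 9852 + 4882 + 13243 + 15896 = 194872
Sum over 3–12: 24532 + 40133 + 25099 + 47456 + 11655 + 9852 + 4882 + 13243 + 15896 + 32902 = 225650
CMA at t=7 = (194872 + 225650) / (2·10) = 420522 / 20 = 21026.100

21026.100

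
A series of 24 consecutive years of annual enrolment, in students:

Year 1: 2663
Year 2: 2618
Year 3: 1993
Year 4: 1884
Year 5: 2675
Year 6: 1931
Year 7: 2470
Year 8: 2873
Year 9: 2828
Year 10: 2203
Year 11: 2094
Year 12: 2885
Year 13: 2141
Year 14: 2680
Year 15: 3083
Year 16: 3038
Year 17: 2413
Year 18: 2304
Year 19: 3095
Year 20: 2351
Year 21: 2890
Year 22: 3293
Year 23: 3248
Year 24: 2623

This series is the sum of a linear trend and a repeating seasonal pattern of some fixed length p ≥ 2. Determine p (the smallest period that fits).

First differences y_{t+1} − y_t: -45, -625, -109, 791, -744, 539, 403, -45, -625, -109, 791, -744, 539, 403, -45, -625, …
The difference pattern repeats every 7 terms and not for any smaller step, so p = 7.

7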